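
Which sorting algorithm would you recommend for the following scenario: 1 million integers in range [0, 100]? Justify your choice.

Best choice: Counting sort
Reason: O(n + k) where k=100 is small; linear time beats O(n log n)


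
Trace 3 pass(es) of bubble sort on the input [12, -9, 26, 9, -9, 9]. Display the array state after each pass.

After pass 1: [-9, 12, 9, -9, 9, 26] (4 swaps)
After pass 2: [-9, 9, -9, 9, 12, 26] (3 swaps)
After pass 3: [-9, -9, 9, 9, 12, 26] (1 swaps)
Total swaps: 8


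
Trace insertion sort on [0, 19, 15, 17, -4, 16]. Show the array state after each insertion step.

First element 0 is already 'sorted'
Insert 19: shifted 0 elements -> [0, 19, 15, 17, -4, 16]
Insert 15: shifted 1 elements -> [0, 15, 19, 17, -4, 16]
Insert 17: shifted 1 elements -> [0, 15, 17, 19, -4, 16]
Insert -4: shifted 4 elements -> [-4, 0, 15, 17, 19, 16]
Insert 16: shifted 2 elements -> [-4, 0, 15, 16, 17, 19]


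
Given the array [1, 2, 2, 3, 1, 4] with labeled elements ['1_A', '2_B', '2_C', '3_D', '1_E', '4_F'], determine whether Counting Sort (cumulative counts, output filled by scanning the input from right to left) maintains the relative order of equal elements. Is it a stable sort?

Trace Counting Sort on the labeled array (the key is the number; the letter only tracks identity):
  Counts for values 0..4: [0, 2, 2, 1, 1]
  Cumulative counts: [0, 2, 4, 5, 6]
  Scan right to left: place 4_F at output index 5
  Scan right to left: place 1_E at output index 1
  Scan right to left: place 3_D at output index 4
  Scan right to left: place 2_C at output index 3
  Scan right to left: place 2_B at output index 2
  Scan right to left: place 1_A at output index 0
  Output: [1_A, 1_E, 2_B, 2_C, 3_D, 4_F]
Equal keys:
  value 1: originally 1_A, 1_E; after sorting 1_A, 1_E -> order preserved
  value 2: originally 2_B, 2_C; after sorting 2_B, 2_C -> order preserved
All equal keys kept their original relative order. Counting Sort is stable: scanning the input right to left with decreasing cumulative counts places later duplicates at later output positions.
Answer: Stable


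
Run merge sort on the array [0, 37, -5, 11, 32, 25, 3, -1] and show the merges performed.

Divide and conquer:
  Merge [0] + [37] -> [0, 37]
  Merge [-5] + [11] -> [-5, 11]
  Merge [0, 37] + [-5, 11] -> [-5, 0, 11, 37]
  Merge [32] + [25] -> [25, 32]
  Merge [3] + [-1] -> [-1, 3]
  Merge [25, 32] + [-1, 3] -> [-1, 3, 25, 32]
  Merge [-5, 0, 11, 37] + [-1, 3, 25, 32] -> [-5, -1, 0, 3, 11, 25, 32, 37]


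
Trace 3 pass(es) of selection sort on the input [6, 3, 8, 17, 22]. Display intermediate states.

Pass 1: Select minimum 3 at index 1, swap -> [3, 6, 8, 17, 22]
Pass 2: Select minimum 6 at index 1, swap -> [3, 6, 8, 17, 22]
Pass 3: Select minimum 8 at index 2, swap -> [3, 6, 8, 17, 22]


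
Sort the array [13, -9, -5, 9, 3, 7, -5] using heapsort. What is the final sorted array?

Build heap: [13, 9, 7, -9, 3, -5, -5]
Extract 13: [9, 3, 7, -9, -5, -5, 13]
Extract 9: [7, 3, -5, -9, -5, 9, 13]
Extract 7: [3, -5, -5, -9, 7, 9, 13]
Extract 3: [-5, -9, -5, 3, 7, 9, 13]
Extract -5: [-5, -9, -5, 3, 7, 9, 13]
Extract -5: [-9, -5, -5, 3, 7, 9, 13]


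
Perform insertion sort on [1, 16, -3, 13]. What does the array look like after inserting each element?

First element 1 is already 'sorted'
Insert 16: shifted 0 elements -> [1, 16, -3, 13]
Insert -3: shifted 2 elements -> [-3, 1, 16, 13]
Insert 13: shifted 1 elements -> [-3, 1, 13, 16]


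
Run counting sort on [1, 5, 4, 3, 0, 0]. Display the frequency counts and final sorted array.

Count array: [2, 1, 0, 1, 1, 1]
(count[i] = number of elements equal to i)
Cumulative count: [2, 3, 3, 4, 5, 6]
Sorted: [0, 0, 1, 3, 4, 5]


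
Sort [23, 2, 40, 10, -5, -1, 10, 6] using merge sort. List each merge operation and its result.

Divide and conquer:
  Merge [23] + [2] -> [2, 23]
  Merge [40] + [10] -> [10, 40]
  Merge [2, 23] + [10, 40] -> [2, 10, 23, 40]
  Merge [-5] + [-1] -> [-5, -1]
  Merge [10] + [6] -> [6, 10]
  Merge [-5, -1] + [6, 10] -> [-5, -1, 6, 10]
  Merge [2, 10, 23, 40] + [-5, -1, 6, 10] -> [-5, -1, 2, 6, 10, 10, 23, 40]


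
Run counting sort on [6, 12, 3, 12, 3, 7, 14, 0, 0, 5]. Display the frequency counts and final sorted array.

Count array: [2, 0, 0, 2, 0, 1, 1, 1, 0, 0, 0, 0, 2, 0, 1]
(count[i] = number of elements equal to i)
Cumulative count: [2, 2, 2, 4, 4, 5, 6, 7, 7, 7, 7, 7, 9, 9, 10]
Sorted: [0, 0, 3, 3, 5, 6, 7, 12, 12, 14]


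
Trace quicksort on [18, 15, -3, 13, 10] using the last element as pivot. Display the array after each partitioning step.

Partition 1: pivot=10 at index 1 -> [-3, 10, 18, 13, 15]
Partition 2: pivot=15 at index 3 -> [-3, 10, 13, 15, 18]


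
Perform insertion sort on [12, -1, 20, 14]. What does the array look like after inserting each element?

First element 12 is already 'sorted'
Insert -1: shifted 1 elements -> [-1, 12, 20, 14]
Insert 20: shifted 0 elements -> [-1, 12, 20, 14]
Insert 14: shifted 1 elements -> [-1, 12, 14, 20]


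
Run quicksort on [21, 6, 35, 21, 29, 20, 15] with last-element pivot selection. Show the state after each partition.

Partition 1: pivot=15 at index 1 -> [6, 15, 35, 21, 29, 20, 21]
Partition 2: pivot=21 at index 4 -> [6, 15, 21, 20, 21, 35, 29]
Partition 3: pivot=20 at index 2 -> [6, 15, 20, 21, 21, 35, 29]
Partition 4: pivot=29 at index 5 -> [6, 15, 20, 21, 21, 29, 35]


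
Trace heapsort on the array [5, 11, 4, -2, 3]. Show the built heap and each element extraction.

Build heap: [11, 5, 4, -2, 3]
Extract 11: [5, 3, 4, -2, 11]
Extract 5: [4, 3, -2, 5, 11]
Extract 4: [3, -2, 4, 5, 11]
Extract 3: [-2, 3, 4, 5, 11]


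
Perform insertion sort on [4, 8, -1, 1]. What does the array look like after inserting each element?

First element 4 is already 'sorted'
Insert 8: shifted 0 elements -> [4, 8, -1, 1]
Insert -1: shifted 2 elements -> [-1, 4, 8, 1]
Insert 1: shifted 2 elements -> [-1, 1, 4, 8]


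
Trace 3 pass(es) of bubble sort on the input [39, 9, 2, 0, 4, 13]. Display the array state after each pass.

After pass 1: [9, 2, 0, 4, 13, 39] (5 swaps)
After pass 2: [2, 0, 4, 9, 13, 39] (3 swaps)
After pass 3: [0, 2, 4, 9, 13, 39] (1 swaps)
Total swaps: 9


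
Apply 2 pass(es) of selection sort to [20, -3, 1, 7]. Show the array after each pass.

Pass 1: Select minimum -3 at index 1, swap -> [-3, 20, 1, 7]
Pass 2: Select minimum 1 at index 2, swap -> [-3, 1, 20, 7]


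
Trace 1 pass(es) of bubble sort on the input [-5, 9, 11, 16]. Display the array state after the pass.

After pass 1: [-5, 9, 11, 16] (0 swaps)
Total swaps: 0


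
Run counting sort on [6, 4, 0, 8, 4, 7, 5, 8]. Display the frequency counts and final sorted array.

Count array: [1, 0, 0, 0, 2, 1, 1, 1, 2]
(count[i] = number of elements equal to i)
Cumulative count: [1, 1, 1, 1, 3, 4, 5, 6, 8]
Sorted: [0, 4, 4, 5, 6, 7, 8, 8]


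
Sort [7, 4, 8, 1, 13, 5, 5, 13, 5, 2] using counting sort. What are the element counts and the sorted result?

Count array: [0, 1, 1, 0, 1, 3, 0, 1, 1, 0, 0, 0, 0, 2]
(count[i] = number of elements equal to i)
Cumulative count: [0, 1, 2, 2, 3, 6, 6, 7, 8, 8, 8, 8, 8, 10]
Sorted: [1, 2, 4, 5, 5, 5, 7, 8, 13, 13]


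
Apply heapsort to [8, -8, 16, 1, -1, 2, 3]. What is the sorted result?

Build heap: [16, 1, 8, -8, -1, 2, 3]
Extract 16: [8, 1, 3, -8, -1, 2, 16]
Extract 8: [3, 1, 2, -8, -1, 8, 16]
Extract 3: [2, 1, -1, -8, 3, 8, 16]
Extract 2: [1, -8, -1, 2, 3, 8, 16]
Extract 1: [-1, -8, 1, 2, 3, 8, 16]
Extract -1: [-8, -1, 1, 2, 3, 8, 16]


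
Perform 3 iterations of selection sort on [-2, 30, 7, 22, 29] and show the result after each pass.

Pass 1: Select minimum -2 at index 0, swap -> [-2, 30, 7, 22, 29]
Pass 2: Select minimum 7 at index 2, swap -> [-2, 7, 30, 22, 29]
Pass 3: Select minimum 22 at index 3, swap -> [-2, 7, 22, 30, 29]


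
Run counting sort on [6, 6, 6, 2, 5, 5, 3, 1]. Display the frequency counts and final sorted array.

Count array: [0, 1, 1, 1, 0, 2, 3]
(count[i] = number of elements equal to i)
Cumulative count: [0, 1, 2, 3, 3, 5, 8]
Sorted: [1, 2, 3, 5, 5, 6, 6, 6]


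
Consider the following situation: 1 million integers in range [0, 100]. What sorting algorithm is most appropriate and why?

Best choice: Counting sort
Reason: O(n + k) where k=100 is small; linear time beats O(n log n)


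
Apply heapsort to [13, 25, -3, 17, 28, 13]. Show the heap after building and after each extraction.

Build heap: [28, 25, 13, 17, 13, -3]
Extract 28: [25, 17, 13, -3, 13, 28]
Extract 25: [17, 13, 13, -3, 25, 28]
Extract 17: [13, -3, 13, 17, 25, 28]
Extract 13: [13, -3, 13, 17, 25, 28]
Extract 13: [-3, 13, 13, 17, 25, 28]


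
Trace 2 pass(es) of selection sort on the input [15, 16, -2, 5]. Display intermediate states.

Pass 1: Select minimum -2 at index 2, swap -> [-2, 16, 15, 5]
Pass 2: Select minimum 5 at index 3, swap -> [-2, 5, 15, 16]


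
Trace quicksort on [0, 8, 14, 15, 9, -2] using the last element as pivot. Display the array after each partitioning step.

Partition 1: pivot=-2 at index 0 -> [-2, 8, 14, 15, 9, 0]
Partition 2: pivot=0 at index 1 -> [-2, 0, 14, 15, 9, 8]
Partition 3: pivot=8 at index 2 -> [-2, 0, 8, 15, 9, 14]
Partition 4: pivot=14 at index 4 -> [-2, 0, 8, 9, 14, 15]


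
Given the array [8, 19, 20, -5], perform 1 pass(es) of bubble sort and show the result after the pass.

After pass 1: [8, 19, -5, 20] (1 swaps)
Total swaps: 1


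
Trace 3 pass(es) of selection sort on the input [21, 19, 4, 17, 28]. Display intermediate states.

Pass 1: Select minimum 4 at index 2, swap -> [4, 19, 21, 17, 28]
Pass 2: Select minimum 17 at index 3, swap -> [4, 17, 21, 19, 28]
Pass 3: Select minimum 19 at index 3, swap -> [4, 17, 19, 21, 28]


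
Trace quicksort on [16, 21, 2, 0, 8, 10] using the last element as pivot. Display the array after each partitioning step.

Partition 1: pivot=10 at index 3 -> [2, 0, 8, 10, 16, 21]
Partition 2: pivot=8 at index 2 -> [2, 0, 8, 10, 16, 21]
Partition 3: pivot=0 at index 0 -> [0, 2, 8, 10, 16, 21]
Partition 4: pivot=21 at index 5 -> [0, 2, 8, 10, 16, 21]


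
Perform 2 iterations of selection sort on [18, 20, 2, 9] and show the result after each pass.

Pass 1: Select minimum 2 at index 2, swap -> [2, 20, 18, 9]
Pass 2: Select minimum 9 at index 3, swap -> [2, 9, 18, 20]


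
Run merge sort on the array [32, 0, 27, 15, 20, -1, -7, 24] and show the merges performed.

Divide and conquer:
  Merge [32] + [0] -> [0, 32]
  Merge [27] + [15] -> [15, 27]
  Merge [0, 32] + [15, 27] -> [0, 15, 27, 32]
  Merge [20] + [-1] -> [-1, 20]
  Merge [-7] + [24] -> [-7, 24]
  Merge [-1, 20] + [-7, 24] -> [-7, -1, 20, 24]
  Merge [0, 15, 27, 32] + [-7, -1, 20, 24] -> [-7, -1, 0, 15, 20, 24, 27, 32]


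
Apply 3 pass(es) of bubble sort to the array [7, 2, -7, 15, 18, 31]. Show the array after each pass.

After pass 1: [2, -7, 7, 15, 18, 31] (2 swaps)
After pass 2: [-7, 2, 7, 15, 18, 31] (1 swaps)
After pass 3: [-7, 2, 7, 15, 18, 31] (0 swaps)
Total swaps: 3


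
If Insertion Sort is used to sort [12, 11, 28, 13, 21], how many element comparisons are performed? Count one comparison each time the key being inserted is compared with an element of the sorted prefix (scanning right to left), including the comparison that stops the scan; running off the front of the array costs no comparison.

Insert 11: 12 > 11 (shift), reached front = 1 comparison(s) -> [11, 12, 28, 13, 21]
Insert 28: 12 <= 28 (stop) = 1 comparison(s) -> [11, 12, 28, 13, 21]
Insert 13: 28 > 13 (shift), 12 <= 13 (stop) = 2 comparison(s) -> [11, 12, 13, 28, 21]
Insert 21: 28 > 21 (shift), 13 <= 21 (stop) = 2 comparison(s) -> [11, 12, 13, 21, 28]
Total comparisons: 1 + 1 + 2 + 2 = 6


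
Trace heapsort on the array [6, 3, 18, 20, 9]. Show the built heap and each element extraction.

Build heap: [20, 9, 18, 3, 6]
Extract 20: [18, 9, 6, 3, 20]
Extract 18: [9, 3, 6, 18, 20]
Extract 9: [6, 3, 9, 18, 20]
Extract 6: [3, 6, 9, 18, 20]


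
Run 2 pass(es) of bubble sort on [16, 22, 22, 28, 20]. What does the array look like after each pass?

After pass 1: [16, 22, 22, 20, 28] (1 swaps)
After pass 2: [16, 22, 20, 22, 28] (1 swaps)
Total swaps: 2


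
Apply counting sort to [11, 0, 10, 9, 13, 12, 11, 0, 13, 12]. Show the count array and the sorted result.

Count array: [2, 0, 0, 0, 0, 0, 0, 0, 0, 1, 1, 2, 2, 2]
(count[i] = number of elements equal to i)
Cumulative count: [2, 2, 2, 2, 2, 2, 2, 2, 2, 3, 4, 6, 8, 10]
Sorted: [0, 0, 9, 10, 11, 11, 12, 12, 13, 13]


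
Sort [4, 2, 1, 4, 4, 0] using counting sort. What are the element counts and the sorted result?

Count array: [1, 1, 1, 0, 3]
(count[i] = number of elements equal to i)
Cumulative count: [1, 2, 3, 3, 6]
Sorted: [0, 1, 2, 4, 4, 4]


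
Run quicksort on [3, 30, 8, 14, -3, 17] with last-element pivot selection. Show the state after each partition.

Partition 1: pivot=17 at index 4 -> [3, 8, 14, -3, 17, 30]
Partition 2: pivot=-3 at index 0 -> [-3, 8, 14, 3, 17, 30]
Partition 3: pivot=3 at index 1 -> [-3, 3, 14, 8, 17, 30]
Partition 4: pivot=8 at index 2 -> [-3, 3, 8, 14, 17, 30]


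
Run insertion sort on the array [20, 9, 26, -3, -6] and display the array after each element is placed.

First element 20 is already 'sorted'
Insert 9: shifted 1 elements -> [9, 20, 26, -3, -6]
Insert 26: shifted 0 elements -> [9, 20, 26, -3, -6]
Insert -3: shifted 3 elements -> [-3, 9, 20, 26, -6]
Insert -6: shifted 4 elements -> [-6, -3, 9, 20, 26]


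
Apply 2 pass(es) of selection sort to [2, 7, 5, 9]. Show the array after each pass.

Pass 1: Select minimum 2 at index 0, swap -> [2, 7, 5, 9]
Pass 2: Select minimum 5 at index 2, swap -> [2, 5, 7, 9]


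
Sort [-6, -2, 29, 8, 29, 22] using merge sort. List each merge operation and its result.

Divide and conquer:
  Merge [-2] + [29] -> [-2, 29]
  Merge [-6] + [-2, 29] -> [-6, -2, 29]
  Merge [29] + [22] -> [22, 29]
  Merge [8] + [22, 29] -> [8, 22, 29]
  Merge [-6, -2, 29] + [8, 22, 29] -> [-6, -2, 8, 22, 29, 29]


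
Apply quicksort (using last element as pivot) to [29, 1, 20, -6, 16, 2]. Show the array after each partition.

Partition 1: pivot=2 at index 2 -> [1, -6, 2, 29, 16, 20]
Partition 2: pivot=-6 at index 0 -> [-6, 1, 2, 29, 16, 20]
Partition 3: pivot=20 at index 4 -> [-6, 1, 2, 16, 20, 29]


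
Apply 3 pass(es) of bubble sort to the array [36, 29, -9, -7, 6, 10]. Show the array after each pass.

After pass 1: [29, -9, -7, 6, 10, 36] (5 swaps)
After pass 2: [-9, -7, 6, 10, 29, 36] (4 swaps)
After pass 3: [-9, -7, 6, 10, 29, 36] (0 swaps)
Total swaps: 9


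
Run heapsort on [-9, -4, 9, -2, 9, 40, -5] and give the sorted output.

Build heap: [40, 9, 9, -2, -4, -9, -5]
Extract 40: [9, -2, 9, -5, -4, -9, 40]
Extract 9: [9, -2, -9, -5, -4, 9, 40]
Extract 9: [-2, -4, -9, -5, 9, 9, 40]
Extract -2: [-4, -5, -9, -2, 9, 9, 40]
Extract -4: [-5, -9, -4, -2, 9, 9, 40]
Extract -5: [-9, -5, -4, -2, 9, 9, 40]


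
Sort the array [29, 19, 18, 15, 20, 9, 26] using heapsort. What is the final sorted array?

Build heap: [29, 20, 26, 15, 19, 9, 18]
Extract 29: [26, 20, 18, 15, 19, 9, 29]
Extract 26: [20, 19, 18, 15, 9, 26, 29]
Extract 20: [19, 15, 18, 9, 20, 26, 29]
Extract 19: [18, 15, 9, 19, 20, 26, 29]
Extract 18: [15, 9, 18, 19, 20, 26, 29]
Extract 15: [9, 15, 18, 19, 20, 26, 29]


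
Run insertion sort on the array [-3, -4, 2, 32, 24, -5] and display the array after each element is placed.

First element -3 is already 'sorted'
Insert -4: shifted 1 elements -> [-4, -3, 2, 32, 24, -5]
Insert 2: shifted 0 elements -> [-4, -3, 2, 32, 24, -5]
Insert 32: shifted 0 elements -> [-4, -3, 2, 32, 24, -5]
Insert 24: shifted 1 elements -> [-4, -3, 2, 24, 32, -5]
Insert -5: shifted 5 elements -> [-5, -4, -3, 2, 24, 32]


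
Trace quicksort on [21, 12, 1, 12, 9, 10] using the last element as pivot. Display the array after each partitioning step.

Partition 1: pivot=10 at index 2 -> [1, 9, 10, 12, 12, 21]
Partition 2: pivot=9 at index 1 -> [1, 9, 10, 12, 12, 21]
Partition 3: pivot=21 at index 5 -> [1, 9, 10, 12, 12, 21]
Partition 4: pivot=12 at index 4 -> [1, 9, 10, 12, 12, 21]


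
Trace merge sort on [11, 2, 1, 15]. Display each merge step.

Divide and conquer:
  Merge [11] + [2] -> [2, 11]
  Merge [1] + [15] -> [1, 15]
  Merge [2, 11] + [1, 15] -> [1, 2, 11, 15]


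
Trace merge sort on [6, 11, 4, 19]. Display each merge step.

Divide and conquer:
  Merge [6] + [11] -> [6, 11]
  Merge [4] + [19] -> [4, 19]
  Merge [6, 11] + [4, 19] -> [4, 6, 11, 19]


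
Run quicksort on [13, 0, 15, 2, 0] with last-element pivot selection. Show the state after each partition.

Partition 1: pivot=0 at index 1 -> [0, 0, 15, 2, 13]
Partition 2: pivot=13 at index 3 -> [0, 0, 2, 13, 15]


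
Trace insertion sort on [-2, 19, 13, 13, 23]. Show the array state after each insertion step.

First element -2 is already 'sorted'
Insert 19: shifted 0 elements -> [-2, 19, 13, 13, 23]
Insert 13: shifted 1 elements -> [-2, 13, 19, 13, 23]
Insert 13: shifted 1 elements -> [-2, 13, 13, 19, 23]
Insert 23: shifted 0 elements -> [-2, 13, 13, 19, 23]


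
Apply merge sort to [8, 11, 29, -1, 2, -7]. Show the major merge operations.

Divide and conquer:
  Merge [11] + [29] -> [11, 29]
  Merge [8] + [11, 29] -> [8, 11, 29]
  Merge [2] + [-7] -> [-7, 2]
  Merge [-1] + [-7, 2] -> [-7, -1, 2]
  Merge [8, 11, 29] + [-7, -1, 2] -> [-7, -1, 2, 8, 11, 29]


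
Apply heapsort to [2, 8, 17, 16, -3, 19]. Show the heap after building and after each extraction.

Build heap: [19, 16, 17, 8, -3, 2]
Extract 19: [17, 16, 2, 8, -3, 19]
Extract 17: [16, 8, 2, -3, 17, 19]
Extract 16: [8, -3, 2, 16, 17, 19]
Extract 8: [2, -3, 8, 16, 17, 19]
Extract 2: [-3, 2, 8, 16, 17, 19]


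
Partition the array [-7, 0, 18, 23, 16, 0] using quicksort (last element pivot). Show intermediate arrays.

Partition 1: pivot=0 at index 2 -> [-7, 0, 0, 23, 16, 18]
Partition 2: pivot=0 at index 1 -> [-7, 0, 0, 23, 16, 18]
Partition 3: pivot=18 at index 4 -> [-7, 0, 0, 16, 18, 23]


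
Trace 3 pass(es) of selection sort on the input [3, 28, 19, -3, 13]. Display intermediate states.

Pass 1: Select minimum -3 at index 3, swap -> [-3, 28, 19, 3, 13]
Pass 2: Select minimum 3 at index 3, swap -> [-3, 3, 19, 28, 13]
Pass 3: Select minimum 13 at index 4, swap -> [-3, 3, 13, 28, 19]


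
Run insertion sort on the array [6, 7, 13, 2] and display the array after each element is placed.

First element 6 is already 'sorted'
Insert 7: shifted 0 elements -> [6, 7, 13, 2]
Insert 13: shifted 0 elements -> [6, 7, 13, 2]
Insert 2: shifted 3 elements -> [2, 6, 7, 13]


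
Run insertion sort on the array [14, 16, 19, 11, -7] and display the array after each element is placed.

First element 14 is already 'sorted'
Insert 16: shifted 0 elements -> [14, 16, 19, 11, -7]
Insert 19: shifted 0 elements -> [14, 16, 19, 11, -7]
Insert 11: shifted 3 elements -> [11, 14, 16, 19, -7]
Insert -7: shifted 4 elements -> [-7, 11, 14, 16, 19]


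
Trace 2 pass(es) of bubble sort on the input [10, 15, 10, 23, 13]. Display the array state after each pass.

After pass 1: [10, 10, 15, 13, 23] (2 swaps)
After pass 2: [10, 10, 13, 15, 23] (1 swaps)
Total swaps: 3


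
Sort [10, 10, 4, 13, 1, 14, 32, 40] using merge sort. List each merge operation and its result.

Divide and conquer:
  Merge [10] + [10] -> [10, 10]
  Merge [4] + [13] -> [4, 13]
  Merge [10, 10] + [4, 13] -> [4, 10, 10, 13]
  Merge [1] + [14] -> [1, 14]
  Merge [32] + [40] -> [32, 40]
  Merge [1, 14] + [32, 40] -> [1, 14, 32, 40]
  Merge [4, 10, 10, 13] + [1, 14, 32, 40] -> [1, 4, 10, 10, 13, 14, 32, 40]


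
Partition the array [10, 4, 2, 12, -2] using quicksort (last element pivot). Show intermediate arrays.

Partition 1: pivot=-2 at index 0 -> [-2, 4, 2, 12, 10]
Partition 2: pivot=10 at index 3 -> [-2, 4, 2, 10, 12]
Partition 3: pivot=2 at index 1 -> [-2, 2, 4, 10, 12]


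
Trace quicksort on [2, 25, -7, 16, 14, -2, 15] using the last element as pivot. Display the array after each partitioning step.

Partition 1: pivot=15 at index 4 -> [2, -7, 14, -2, 15, 16, 25]
Partition 2: pivot=-2 at index 1 -> [-7, -2, 14, 2, 15, 16, 25]
Partition 3: pivot=2 at index 2 -> [-7, -2, 2, 14, 15, 16, 25]
Partition 4: pivot=25 at index 6 -> [-7, -2, 2, 14, 15, 16, 25]


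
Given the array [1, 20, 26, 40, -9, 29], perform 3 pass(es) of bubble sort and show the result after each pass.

After pass 1: [1, 20, 26, -9, 29, 40] (2 swaps)
After pass 2: [1, 20, -9, 26, 29, 40] (1 swaps)
After pass 3: [1, -9, 20, 26, 29, 40] (1 swaps)
Total swaps: 4


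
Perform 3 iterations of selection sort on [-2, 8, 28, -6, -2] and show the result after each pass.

Pass 1: Select minimum -6 at index 3, swap -> [-6, 8, 28, -2, -2]
Pass 2: Select minimum -2 at index 3, swap -> [-6, -2, 28, 8, -2]
Pass 3: Select minimum -2 at index 4, swap -> [-6, -2, -2, 8, 28]


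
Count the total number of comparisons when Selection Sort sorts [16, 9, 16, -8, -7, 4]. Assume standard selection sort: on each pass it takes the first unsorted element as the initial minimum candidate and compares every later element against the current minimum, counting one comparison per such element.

Pass 1: scan indices 1..5 for the minimum = 5 comparison(s); min is -8, place at index 0 -> [-8, 9, 16, 16, -7, 4]
Pass 2: scan indices 2..5 for the minimum = 4 comparison(s); min is -7, place at index 1 -> [-8, -7, 16, 16, 9, 4]
Pass 3: scan indices 3..5 for the minimum = 3 comparison(s); min is 4, place at index 2 -> [-8, -7, 4, 16, 9, 16]
Pass 4: scan indices 4..5 for the minimum = 2 comparison(s); min is 9, place at index 3 -> [-8, -7, 4, 9, 16, 16]
Pass 5: scan indices 5..5 for the minimum = 1 comparison(s); min is 16, place at index 4 -> [-8, -7, 4, 9, 16, 16]
Selection sort always scans the whole unsorted suffix, so the count is (n-1) + (n-2) + ... + 1 = n(n-1)/2 = 6*5/2 = 15 regardless of the input order.
Total comparisons: 5 + 4 + 3 + 2 + 1 = 15


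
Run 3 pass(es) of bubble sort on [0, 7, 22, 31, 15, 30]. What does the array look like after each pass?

After pass 1: [0, 7, 22, 15, 30, 31] (2 swaps)
After pass 2: [0, 7, 15, 22, 30, 31] (1 swaps)
After pass 3: [0, 7, 15, 22, 30, 31] (0 swaps)
Total swaps: 3


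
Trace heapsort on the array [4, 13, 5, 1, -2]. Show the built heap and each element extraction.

Build heap: [13, 4, 5, 1, -2]
Extract 13: [5, 4, -2, 1, 13]
Extract 5: [4, 1, -2, 5, 13]
Extract 4: [1, -2, 4, 5, 13]
Extract 1: [-2, 1, 4, 5, 13]


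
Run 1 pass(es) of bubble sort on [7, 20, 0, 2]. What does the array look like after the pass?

After pass 1: [7, 0, 2, 20] (2 swaps)
Total swaps: 2


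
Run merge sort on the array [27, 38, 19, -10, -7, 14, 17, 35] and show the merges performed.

Divide and conquer:
  Merge [27] + [38] -> [27, 38]
  Merge [19] + [-10] -> [-10, 19]
  Merge [27, 38] + [-10, 19] -> [-10, 19, 27, 38]
  Merge [-7] + [14] -> [-7, 14]
  Merge [17] + [35] -> [17, 35]
  Merge [-7, 14] + [17, 35] -> [-7, 14, 17, 35]
  Merge [-10, 19, 27, 38] + [-7, 14, 17, 35] -> [-10, -7, 14, 17, 19, 27, 35, 38]


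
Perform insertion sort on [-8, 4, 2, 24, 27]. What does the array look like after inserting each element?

First element -8 is already 'sorted'
Insert 4: shifted 0 elements -> [-8, 4, 2, 24, 27]
Insert 2: shifted 1 elements -> [-8, 2, 4, 24, 27]
Insert 24: shifted 0 elements -> [-8, 2, 4, 24, 27]
Insert 27: shifted 0 elements -> [-8, 2, 4, 24, 27]


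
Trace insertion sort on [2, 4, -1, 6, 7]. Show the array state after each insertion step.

First element 2 is already 'sorted'
Insert 4: shifted 0 elements -> [2, 4, -1, 6, 7]
Insert -1: shifted 2 elements -> [-1, 2, 4, 6, 7]
Insert 6: shifted 0 elements -> [-1, 2, 4, 6, 7]
Insert 7: shifted 0 elements -> [-1, 2, 4, 6, 7]


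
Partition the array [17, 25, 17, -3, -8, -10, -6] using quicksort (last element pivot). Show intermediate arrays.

Partition 1: pivot=-6 at index 2 -> [-8, -10, -6, -3, 17, 25, 17]
Partition 2: pivot=-10 at index 0 -> [-10, -8, -6, -3, 17, 25, 17]
Partition 3: pivot=17 at index 5 -> [-10, -8, -6, -3, 17, 17, 25]
Partition 4: pivot=17 at index 4 -> [-10, -8, -6, -3, 17, 17, 25]


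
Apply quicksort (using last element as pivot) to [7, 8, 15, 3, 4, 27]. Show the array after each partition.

Partition 1: pivot=27 at index 5 -> [7, 8, 15, 3, 4, 27]
Partition 2: pivot=4 at index 1 -> [3, 4, 15, 7, 8, 27]
Partition 3: pivot=8 at index 3 -> [3, 4, 7, 8, 15, 27]


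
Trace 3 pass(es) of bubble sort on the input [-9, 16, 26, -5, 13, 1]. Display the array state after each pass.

After pass 1: [-9, 16, -5, 13, 1, 26] (3 swaps)
After pass 2: [-9, -5, 13, 1, 16, 26] (3 swaps)
After pass 3: [-9, -5, 1, 13, 16, 26] (1 swaps)
Total swaps: 7


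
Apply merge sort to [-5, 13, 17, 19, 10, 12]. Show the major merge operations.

Divide and conquer:
  Merge [13] + [17] -> [13, 17]
  Merge [-5] + [13, 17] -> [-5, 13, 17]
  Merge [10] + [12] -> [10, 12]
  Merge [19] + [10, 12] -> [10, 12, 19]
  Merge [-5, 13, 17] + [10, 12, 19] -> [-5, 10, 12, 13, 17, 19]


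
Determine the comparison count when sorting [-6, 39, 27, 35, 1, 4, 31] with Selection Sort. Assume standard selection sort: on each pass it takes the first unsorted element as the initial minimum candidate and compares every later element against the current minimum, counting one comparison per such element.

Pass 1: scan indices 1..6 for the minimum = 6 comparison(s); min is -6, place at index 0 -> [-6, 39, 27, 35, 1, 4, 31]
Pass 2: scan indices 2..6 for the minimum = 5 comparison(s); min is 1, place at index 1 -> [-6, 1, 27, 35, 39, 4, 31]
Pass 3: scan indices 3..6 for the minimum = 4 comparison(s); min is 4, place at index 2 -> [-6, 1, 4, 35, 39, 27, 31]
Pass 4: scan indices 4..6 for the minimum = 3 comparison(s); min is 27, place at index 3 -> [-6, 1, 4, 27, 39, 35, 31]
Pass 5: scan indices 5..6 for the minimum = 2 comparison(s); min is 31, place at index 4 -> [-6, 1, 4, 27, 31, 35, 39]
Pass 6: scan indices 6..6 for the minimum = 1 comparison(s); min is 35, place at index 5 -> [-6, 1, 4, 27, 31, 35, 39]
Selection sort always scans the whole unsorted suffix, so the count is (n-1) + (n-2) + ... + 1 = n(n-1)/2 = 7*6/2 = 21 regardless of the input order.
Total comparisons: 6 + 5 + 4 + 3 + 2 + 1 = 21


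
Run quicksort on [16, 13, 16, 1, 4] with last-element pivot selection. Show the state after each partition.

Partition 1: pivot=4 at index 1 -> [1, 4, 16, 16, 13]
Partition 2: pivot=13 at index 2 -> [1, 4, 13, 16, 16]
Partition 3: pivot=16 at index 4 -> [1, 4, 13, 16, 16]


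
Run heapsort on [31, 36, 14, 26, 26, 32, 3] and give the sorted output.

Build heap: [36, 31, 32, 26, 26, 14, 3]
Extract 36: [32, 31, 14, 26, 26, 3, 36]
Extract 32: [31, 26, 14, 3, 26, 32, 36]
Extract 31: [26, 26, 14, 3, 31, 32, 36]
Extract 26: [26, 3, 14, 26, 31, 32, 36]
Extract 26: [14, 3, 26, 26, 31, 32, 36]
Extract 14: [3, 14, 26, 26, 31, 32, 36]


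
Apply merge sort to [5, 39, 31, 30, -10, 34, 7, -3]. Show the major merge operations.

Divide and conquer:
  Merge [5] + [39] -> [5, 39]
  Merge [31] + [30] -> [30, 31]
  Merge [5, 39] + [30, 31] -> [5, 30, 31, 39]
  Merge [-10] + [34] -> [-10, 34]
  Merge [7] + [-3] -> [-3, 7]
  Merge [-10, 34] + [-3, 7] -> [-10, -3, 7, 34]
  Merge [5, 30, 31, 39] + [-10, -3, 7, 34] -> [-10, -3, 5, 7, 30, 31, 34, 39]


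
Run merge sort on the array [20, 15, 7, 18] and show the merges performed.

Divide and conquer:
  Merge [20] + [15] -> [15, 20]
  Merge [7] + [18] -> [7, 18]
  Merge [15, 20] + [7, 18] -> [7, 15, 18, 20]


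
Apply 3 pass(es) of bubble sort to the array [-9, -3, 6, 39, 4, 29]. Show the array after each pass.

After pass 1: [-9, -3, 6, 4, 29, 39] (2 swaps)
After pass 2: [-9, -3, 4, 6, 29, 39] (1 swaps)
After pass 3: [-9, -3, 4, 6, 29, 39] (0 swaps)
Total swaps: 3


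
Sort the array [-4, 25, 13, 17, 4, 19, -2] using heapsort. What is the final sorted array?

Build heap: [25, 17, 19, -4, 4, 13, -2]
Extract 25: [19, 17, 13, -4, 4, -2, 25]
Extract 19: [17, 4, 13, -4, -2, 19, 25]
Extract 17: [13, 4, -2, -4, 17, 19, 25]
Extract 13: [4, -4, -2, 13, 17, 19, 25]
Extract 4: [-2, -4, 4, 13, 17, 19, 25]
Extract -2: [-4, -2, 4, 13, 17, 19, 25]


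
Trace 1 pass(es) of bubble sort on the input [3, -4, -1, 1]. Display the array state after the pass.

After pass 1: [-4, -1, 1, 3] (3 swaps)
Total swaps: 3


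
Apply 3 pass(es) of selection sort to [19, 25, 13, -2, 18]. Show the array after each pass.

Pass 1: Select minimum -2 at index 3, swap -> [-2, 25, 13, 19, 18]
Pass 2: Select minimum 13 at index 2, swap -> [-2, 13, 25, 19, 18]
Pass 3: Select minimum 18 at index 4, swap -> [-2, 13, 18, 19, 25]


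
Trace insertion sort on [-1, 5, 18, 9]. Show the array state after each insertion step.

First element -1 is already 'sorted'
Insert 5: shifted 0 elements -> [-1, 5, 18, 9]
Insert 18: shifted 0 elements -> [-1, 5, 18, 9]
Insert 9: shifted 1 elements -> [-1, 5, 9, 18]


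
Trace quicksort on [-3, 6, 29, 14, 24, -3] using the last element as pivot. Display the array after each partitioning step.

Partition 1: pivot=-3 at index 1 -> [-3, -3, 29, 14, 24, 6]
Partition 2: pivot=6 at index 2 -> [-3, -3, 6, 14, 24, 29]
Partition 3: pivot=29 at index 5 -> [-3, -3, 6, 14, 24, 29]
Partition 4: pivot=24 at index 4 -> [-3, -3, 6, 14, 24, 29]


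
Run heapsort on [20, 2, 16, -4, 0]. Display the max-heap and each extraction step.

Build heap: [20, 2, 16, -4, 0]
Extract 20: [16, 2, 0, -4, 20]
Extract 16: [2, -4, 0, 16, 20]
Extract 2: [0, -4, 2, 16, 20]
Extract 0: [-4, 0, 2, 16, 20]


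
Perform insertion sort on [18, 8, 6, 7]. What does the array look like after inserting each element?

First element 18 is already 'sorted'
Insert 8: shifted 1 elements -> [8, 18, 6, 7]
Insert 6: shifted 2 elements -> [6, 8, 18, 7]
Insert 7: shifted 2 elements -> [6, 7, 8, 18]


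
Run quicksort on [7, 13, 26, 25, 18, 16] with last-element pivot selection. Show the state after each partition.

Partition 1: pivot=16 at index 2 -> [7, 13, 16, 25, 18, 26]
Partition 2: pivot=13 at index 1 -> [7, 13, 16, 25, 18, 26]
Partition 3: pivot=26 at index 5 -> [7, 13, 16, 25, 18, 26]
Partition 4: pivot=18 at index 3 -> [7, 13, 16, 18, 25, 26]


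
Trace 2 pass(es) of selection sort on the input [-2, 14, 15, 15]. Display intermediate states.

Pass 1: Select minimum -2 at index 0, swap -> [-2, 14, 15, 15]
Pass 2: Select minimum 14 at index 1, swap -> [-2, 14, 15, 15]


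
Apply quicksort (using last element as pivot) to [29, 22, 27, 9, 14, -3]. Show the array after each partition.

Partition 1: pivot=-3 at index 0 -> [-3, 22, 27, 9, 14, 29]
Partition 2: pivot=29 at index 5 -> [-3, 22, 27, 9, 14, 29]
Partition 3: pivot=14 at index 2 -> [-3, 9, 14, 22, 27, 29]
Partition 4: pivot=27 at index 4 -> [-3, 9, 14, 22, 27, 29]


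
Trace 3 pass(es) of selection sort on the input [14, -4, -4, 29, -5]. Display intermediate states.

Pass 1: Select minimum -5 at index 4, swap -> [-5, -4, -4, 29, 14]
Pass 2: Select minimum -4 at index 1, swap -> [-5, -4, -4, 29, 14]
Pass 3: Select minimum -4 at index 2, swap -> [-5, -4, -4, 29, 14]


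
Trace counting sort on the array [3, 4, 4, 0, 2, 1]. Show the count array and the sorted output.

Count array: [1, 1, 1, 1, 2]
(count[i] = number of elements equal to i)
Cumulative count: [1, 2, 3, 4, 6]
Sorted: [0, 1, 2, 3, 4, 4]


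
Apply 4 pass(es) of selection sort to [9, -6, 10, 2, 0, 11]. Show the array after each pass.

Pass 1: Select minimum -6 at index 1, swap -> [-6, 9, 10, 2, 0, 11]
Pass 2: Select minimum 0 at index 4, swap -> [-6, 0, 10, 2, 9, 11]
Pass 3: Select minimum 2 at index 3, swap -> [-6, 0, 2, 10, 9, 11]
Pass 4: Select minimum 9 at index 4, swap -> [-6, 0, 2, 9, 10, 11]


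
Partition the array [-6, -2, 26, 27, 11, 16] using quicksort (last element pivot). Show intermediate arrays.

Partition 1: pivot=16 at index 3 -> [-6, -2, 11, 16, 26, 27]
Partition 2: pivot=11 at index 2 -> [-6, -2, 11, 16, 26, 27]
Partition 3: pivot=-2 at index 1 -> [-6, -2, 11, 16, 26, 27]
Partition 4: pivot=27 at index 5 -> [-6, -2, 11, 16, 26, 27]


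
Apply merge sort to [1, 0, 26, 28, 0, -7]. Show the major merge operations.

Divide and conquer:
  Merge [0] + [26] -> [0, 26]
  Merge [1] + [0, 26] -> [0, 1, 26]
  Merge [0] + [-7] -> [-7, 0]
  Merge [28] + [-7, 0] -> [-7, 0, 28]
  Merge [0, 1, 26] + [-7, 0, 28] -> [-7, 0, 0, 1, 26, 28]


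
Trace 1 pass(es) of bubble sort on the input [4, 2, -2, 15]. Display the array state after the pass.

After pass 1: [2, -2, 4, 15] (2 swaps)
Total swaps: 2


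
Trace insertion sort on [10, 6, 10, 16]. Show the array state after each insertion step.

First element 10 is already 'sorted'
Insert 6: shifted 1 elements -> [6, 10, 10, 16]
Insert 10: shifted 0 elements -> [6, 10, 10, 16]
Insert 16: shifted 0 elements -> [6, 10, 10, 16]


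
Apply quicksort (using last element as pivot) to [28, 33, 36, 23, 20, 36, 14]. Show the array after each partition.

Partition 1: pivot=14 at index 0 -> [14, 33, 36, 23, 20, 36, 28]
Partition 2: pivot=28 at index 3 -> [14, 23, 20, 28, 36, 36, 33]
Partition 3: pivot=20 at index 1 -> [14, 20, 23, 28, 36, 36, 33]
Partition 4: pivot=33 at index 4 -> [14, 20, 23, 28, 33, 36, 36]
Partition 5: pivot=36 at index 6 -> [14, 20, 23, 28, 33, 36, 36]


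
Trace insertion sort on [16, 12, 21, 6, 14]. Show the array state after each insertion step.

First element 16 is already 'sorted'
Insert 12: shifted 1 elements -> [12, 16, 21, 6, 14]
Insert 21: shifted 0 elements -> [12, 16, 21, 6, 14]
Insert 6: shifted 3 elements -> [6, 12, 16, 21, 14]
Insert 14: shifted 2 elements -> [6, 12, 14, 16, 21]


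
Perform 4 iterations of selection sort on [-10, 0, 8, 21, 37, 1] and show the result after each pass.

Pass 1: Select minimum -10 at index 0, swap -> [-10, 0, 8, 21, 37, 1]
Pass 2: Select minimum 0 at index 1, swap -> [-10, 0, 8, 21, 37, 1]
Pass 3: Select minimum 1 at index 5, swap -> [-10, 0, 1, 21, 37, 8]
Pass 4: Select minimum 8 at index 5, swap -> [-10, 0, 1, 8, 37, 21]


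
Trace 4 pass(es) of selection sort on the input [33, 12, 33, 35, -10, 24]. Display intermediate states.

Pass 1: Select minimum -10 at index 4, swap -> [-10, 12, 33, 35, 33, 24]
Pass 2: Select minimum 12 at index 1, swap -> [-10, 12, 33, 35, 33, 24]
Pass 3: Select minimum 24 at index 5, swap -> [-10, 12, 24, 35, 33, 33]
Pass 4: Select minimum 33 at index 4, swap -> [-10, 12, 24, 33, 35, 33]


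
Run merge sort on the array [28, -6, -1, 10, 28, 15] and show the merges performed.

Divide and conquer:
  Merge [-6] + [-1] -> [-6, -1]
  Merge [28] + [-6, -1] -> [-6, -1, 28]
  Merge [28] + [15] -> [15, 28]
  Merge [10] + [15, 28] -> [10, 15, 28]
  Merge [-6, -1, 28] + [10, 15, 28] -> [-6, -1, 10, 15, 28, 28]


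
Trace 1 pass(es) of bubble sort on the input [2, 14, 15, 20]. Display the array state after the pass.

After pass 1: [2, 14, 15, 20] (0 swaps)
Total swaps: 0


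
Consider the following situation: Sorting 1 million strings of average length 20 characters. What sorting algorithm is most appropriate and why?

Best choice: MSD radix sort or Mergesort
Reason: MSD radix sort is a non-comparison sort that buckets the strings by successive character positions, running in time proportional to the total number of characters examined rather than O(n log n) string comparisons; mergesort is a stable O(n log n)-comparison alternative that works for arbitrary variable-length keys


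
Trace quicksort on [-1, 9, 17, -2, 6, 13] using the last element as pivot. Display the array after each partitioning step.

Partition 1: pivot=13 at index 4 -> [-1, 9, -2, 6, 13, 17]
Partition 2: pivot=6 at index 2 -> [-1, -2, 6, 9, 13, 17]
Partition 3: pivot=-2 at index 0 -> [-2, -1, 6, 9, 13, 17]


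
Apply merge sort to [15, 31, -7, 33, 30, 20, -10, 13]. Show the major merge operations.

Divide and conquer:
  Merge [15] + [31] -> [15, 31]
  Merge [-7] + [33] -> [-7, 33]
  Merge [15, 31] + [-7, 33] -> [-7, 15, 31, 33]
  Merge [30] + [20] -> [20, 30]
  Merge [-10] + [13] -> [-10, 13]
  Merge [20, 30] + [-10, 13] -> [-10, 13, 20, 30]
  Merge [-7, 15, 31, 33] + [-10, 13, 20, 30] -> [-10, -7, 13, 15, 20, 30, 31, 33]


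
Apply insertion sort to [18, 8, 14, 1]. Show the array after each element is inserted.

First element 18 is already 'sorted'
Insert 8: shifted 1 elements -> [8, 18, 14, 1]
Insert 14: shifted 1 elements -> [8, 14, 18, 1]
Insert 1: shifted 3 elements -> [1, 8, 14, 18]


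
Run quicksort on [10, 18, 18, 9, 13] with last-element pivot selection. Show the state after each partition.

Partition 1: pivot=13 at index 2 -> [10, 9, 13, 18, 18]
Partition 2: pivot=9 at index 0 -> [9, 10, 13, 18, 18]
Partition 3: pivot=18 at index 4 -> [9, 10, 13, 18, 18]


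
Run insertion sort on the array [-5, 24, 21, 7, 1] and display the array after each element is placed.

First element -5 is already 'sorted'
Insert 24: shifted 0 elements -> [-5, 24, 21, 7, 1]
Insert 21: shifted 1 elements -> [-5, 21, 24, 7, 1]
Insert 7: shifted 2 elements -> [-5, 7, 21, 24, 1]
Insert 1: shifted 3 elements -> [-5, 1, 7, 21, 24]


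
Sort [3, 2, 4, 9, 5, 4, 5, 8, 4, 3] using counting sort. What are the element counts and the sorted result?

Count array: [0, 0, 1, 2, 3, 2, 0, 0, 1, 1]
(count[i] = number of elements equal to i)
Cumulative count: [0, 0, 1, 3, 6, 8, 8, 8, 9, 10]
Sorted: [2, 3, 3, 4, 4, 4, 5, 5, 8, 9]


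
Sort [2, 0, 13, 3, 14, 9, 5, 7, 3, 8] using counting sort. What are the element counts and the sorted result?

Count array: [1, 0, 1, 2, 0, 1, 0, 1, 1, 1, 0, 0, 0, 1, 1]
(count[i] = number of elements equal to i)
Cumulative count: [1, 1, 2, 4, 4, 5, 5, 6, 7, 8, 8, 8, 8, 9, 10]
Sorted: [0, 2, 3, 3, 5, 7, 8, 9, 13, 14]


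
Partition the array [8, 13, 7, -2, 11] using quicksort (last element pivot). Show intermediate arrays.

Partition 1: pivot=11 at index 3 -> [8, 7, -2, 11, 13]
Partition 2: pivot=-2 at index 0 -> [-2, 7, 8, 11, 13]
Partition 3: pivot=8 at index 2 -> [-2, 7, 8, 11, 13]


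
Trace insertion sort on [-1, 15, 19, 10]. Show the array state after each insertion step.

First element -1 is already 'sorted'
Insert 15: shifted 0 elements -> [-1, 15, 19, 10]
Insert 19: shifted 0 elements -> [-1, 15, 19, 10]
Insert 10: shifted 2 elements -> [-1, 10, 15, 19]


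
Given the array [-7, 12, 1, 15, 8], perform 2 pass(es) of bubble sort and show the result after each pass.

After pass 1: [-7, 1, 12, 8, 15] (2 swaps)
After pass 2: [-7, 1, 8, 12, 15] (1 swaps)
Total swaps: 3


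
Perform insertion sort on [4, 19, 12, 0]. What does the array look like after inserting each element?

First element 4 is already 'sorted'
Insert 19: shifted 0 elements -> [4, 19, 12, 0]
Insert 12: shifted 1 elements -> [4, 12, 19, 0]
Insert 0: shifted 3 elements -> [0, 4, 12, 19]


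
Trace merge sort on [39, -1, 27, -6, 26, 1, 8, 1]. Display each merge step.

Divide and conquer:
  Merge [39] + [-1] -> [-1, 39]
  Merge [27] + [-6] -> [-6, 27]
  Merge [-1, 39] + [-6, 27] -> [-6, -1, 27, 39]
  Merge [26] + [1] -> [1, 26]
  Merge [8] + [1] -> [1, 8]
  Merge [1, 26] + [1, 8] -> [1, 1, 8, 26]
  Merge [-6, -1, 27, 39] + [1, 1, 8, 26] -> [-6, -1, 1, 1, 8, 26, 27, 39]


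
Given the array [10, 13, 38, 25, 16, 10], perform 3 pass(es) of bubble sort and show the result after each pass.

After pass 1: [10, 13, 25, 16, 10, 38] (3 swaps)
After pass 2: [10, 13, 16, 10, 25, 38] (2 swaps)
After pass 3: [10, 13, 10, 16, 25, 38] (1 swaps)
Total swaps: 6


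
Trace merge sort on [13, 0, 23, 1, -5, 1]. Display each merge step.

Divide and conquer:
  Merge [0] + [23] -> [0, 23]
  Merge [13] + [0, 23] -> [0, 13, 23]
  Merge [-5] + [1] -> [-5, 1]
  Merge [1] + [-5, 1] -> [-5, 1, 1]
  Merge [0, 13, 23] + [-5, 1, 1] -> [-5, 0, 1, 1, 13, 23]


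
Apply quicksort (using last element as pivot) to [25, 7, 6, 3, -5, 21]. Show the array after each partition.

Partition 1: pivot=21 at index 4 -> [7, 6, 3, -5, 21, 25]
Partition 2: pivot=-5 at index 0 -> [-5, 6, 3, 7, 21, 25]
Partition 3: pivot=7 at index 3 -> [-5, 6, 3, 7, 21, 25]
Partition 4: pivot=3 at index 1 -> [-5, 3, 6, 7, 21, 25]
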